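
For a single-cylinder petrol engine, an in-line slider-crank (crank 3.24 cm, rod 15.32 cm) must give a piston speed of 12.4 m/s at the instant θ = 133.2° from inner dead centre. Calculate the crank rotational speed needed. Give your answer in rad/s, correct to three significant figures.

For an in-line slider-crank, |v_piston| = rω|sinθ|·[1 + r cosθ/√(L² − r² sin²θ)].
With r = 0.0324 m, L = 0.1532 m, θ = 133.2°: the bracketed kinematic factor |dx/dθ| = 0.020158 m.
ω = v/|dx/dθ| = 12.4/0.020158 = 615.14 rad/s.

615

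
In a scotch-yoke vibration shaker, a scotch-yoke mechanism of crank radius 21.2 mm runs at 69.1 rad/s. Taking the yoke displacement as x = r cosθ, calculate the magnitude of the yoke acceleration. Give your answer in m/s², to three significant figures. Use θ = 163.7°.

97.2

ω = 69.1 rad/s
x = r cosθ ⇒ ẍ = −rω² cosθ (ω constant).
|a| = rω²|cosθ| = 0.0212·(69.1)²·|cos 163.7°| = 97.157 m/s².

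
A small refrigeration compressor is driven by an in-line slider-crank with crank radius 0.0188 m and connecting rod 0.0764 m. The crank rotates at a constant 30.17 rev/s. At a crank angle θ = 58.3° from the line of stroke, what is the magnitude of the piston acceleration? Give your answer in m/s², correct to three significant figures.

ω = 2π·30.2 = 189.6 rad/s
x(θ) = r cosθ + √(L² − r² sin²θ); with ω constant, a = ω²·d²x/dθ².
d²x/dθ² = −r cosθ − r²(cos2θ)/√u − r⁴ sin²2θ/(4u^{3/2}),  u = L² − r² sin²θ = 0.00558111 m².
Substituting r = 0.0188 m, L = 0.0764 m, θ = 58.3°: d²x/dθ² = -0.0078204 m.
a = ω²·d²x/dθ² = (189.6)²·(-0.0078204) = -281.02 m/s²;  |a| = 281.02 m/s².

281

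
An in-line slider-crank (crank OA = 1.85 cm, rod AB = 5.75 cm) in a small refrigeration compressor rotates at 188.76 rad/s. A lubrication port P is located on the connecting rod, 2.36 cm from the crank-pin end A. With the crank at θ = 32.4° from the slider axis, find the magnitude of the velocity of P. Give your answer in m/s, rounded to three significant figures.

2.71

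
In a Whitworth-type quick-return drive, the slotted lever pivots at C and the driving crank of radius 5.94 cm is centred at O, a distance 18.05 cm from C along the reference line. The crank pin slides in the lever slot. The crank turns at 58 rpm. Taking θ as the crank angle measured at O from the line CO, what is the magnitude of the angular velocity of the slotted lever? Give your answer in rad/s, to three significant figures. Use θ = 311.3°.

1.28

ω = 6.074 rad/s (from 58 rpm).
Crank pin A relative to C: A = (d + r cosθ, r sinθ); lever angle φ = atan2(r sinθ, d + r cosθ).
Differentiating tanφ: φ̇ = rω(d cosθ + r)/(d² + r² + 2dr cosθ).
d² + r² + 2dr cosθ = |CA|² = 0.0502613 m²;  d cosθ + r = +0.17853 m.
|ω_lever| = |0.0594·6.074·+0.17853| / 0.0502613 = 1.2815 rad/s.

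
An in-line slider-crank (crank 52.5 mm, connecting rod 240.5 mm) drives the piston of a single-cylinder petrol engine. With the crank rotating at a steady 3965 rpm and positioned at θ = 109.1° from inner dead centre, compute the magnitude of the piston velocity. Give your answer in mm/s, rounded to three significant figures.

19100

ω = 2π·3965/60 = 415.2 rad/s
For an in-line slider-crank, x = r cosθ + √(L² − r² sin²θ), so v = −rω sinθ·[1 + r cosθ/√(L² − r² sin²θ)].
With r = 0.0525 m, L = 0.2405 m, θ = 109.1°: √(L² − r² sin²θ) = 0.23533 m.
v = −0.0525·415.2·0.94495·[1 + 0.0525·-0.32722/0.23533] = -19.095 m/s.
|v| = 19.095 m/s = 19095 mm/s.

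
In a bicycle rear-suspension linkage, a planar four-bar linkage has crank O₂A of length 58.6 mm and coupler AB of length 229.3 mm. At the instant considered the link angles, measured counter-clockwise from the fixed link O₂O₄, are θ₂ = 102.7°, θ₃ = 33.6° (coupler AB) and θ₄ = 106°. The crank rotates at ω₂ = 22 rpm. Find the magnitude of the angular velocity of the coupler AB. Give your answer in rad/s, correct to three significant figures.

0.0356

ω₂ = 2.304 rad/s (from 22 rpm).
Differentiating the loop-closure r₂e^{iθ₂}+r₃e^{iθ₃}=r₁+r₄e^{iθ₄} gives r₂ω₂e^{iθ₂}+r₃ω₃e^{iθ₃}=r₄ω₄e^{iθ₄}.
Eliminating the other unknown: ω₃ = r₂ω₂ sin(θ₄−θ₂) / [r₃ sin(θ₃−θ₄)].
Numerator sine = +0.05756; denominator sine = -0.95319.
Result = 0.0586·2.304·(+0.05756) / (0.2293·(-0.95319)) = -0.035556 rad/s; magnitude 0.035556 rad/s.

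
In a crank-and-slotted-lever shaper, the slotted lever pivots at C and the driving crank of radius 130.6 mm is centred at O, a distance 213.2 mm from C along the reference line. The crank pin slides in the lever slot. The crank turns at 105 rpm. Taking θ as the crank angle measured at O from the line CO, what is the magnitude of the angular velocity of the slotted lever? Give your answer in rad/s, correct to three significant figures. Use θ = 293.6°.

3.66

ω = 11 rad/s (from 105 rpm).
Crank pin A relative to C: A = (d + r cosθ, r sinθ); lever angle φ = atan2(r sinθ, d + r cosθ).
Differentiating tanφ: φ̇ = rω(d cosθ + r)/(d² + r² + 2dr cosθ).
d² + r² + 2dr cosθ = |CA|² = 0.0848052 m²;  d cosθ + r = +0.21595 m.
|ω_lever| = |0.1306·11·+0.21595| / 0.0848052 = 3.6568 rad/s.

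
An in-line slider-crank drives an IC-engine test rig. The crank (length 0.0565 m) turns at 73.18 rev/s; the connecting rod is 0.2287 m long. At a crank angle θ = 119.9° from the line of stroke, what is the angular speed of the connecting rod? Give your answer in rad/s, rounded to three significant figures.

ω = 459.8 rad/s (converted from 73.18 rev/s).
The rod makes angle φ with the slider axis where L sinφ = r sinθ; differentiating, L cosφ·φ̇ = r ω cosθ.
L cosφ = √(L² − r² sin²θ) = 0.22339 m.
|ω_rod| = r ω |cosθ| / √(L² − r² sin²θ) = 0.0565·459.8·0.49849/0.22339 = 57.97 rad/s.

58.0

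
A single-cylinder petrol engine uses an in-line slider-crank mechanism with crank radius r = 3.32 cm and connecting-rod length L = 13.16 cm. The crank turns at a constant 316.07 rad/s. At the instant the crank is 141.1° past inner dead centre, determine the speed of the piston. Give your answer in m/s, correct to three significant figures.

5.28

ω = 316.1 rad/s
For an in-line slider-crank, x = r cosθ + √(L² − r² sin²θ), so v = −rω sinθ·[1 + r cosθ/√(L² − r² sin²θ)].
With r = 0.0332 m, L = 0.1316 m, θ = 141.1°: √(L² − r² sin²θ) = 0.12994 m.
v = −0.0332·316.1·0.62796·[1 + 0.0332·-0.77824/0.12994] = -5.2792 m/s.
|v| = 5.2792 m/s.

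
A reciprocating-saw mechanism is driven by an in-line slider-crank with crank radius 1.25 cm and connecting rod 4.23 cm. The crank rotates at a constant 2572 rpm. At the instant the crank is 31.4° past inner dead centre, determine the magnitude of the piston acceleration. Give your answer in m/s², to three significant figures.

ω = 2π·2572/60 = 269.3 rad/s
x(θ) = r cosθ + √(L² − r² sin²θ); with ω constant, a = ω²·d²x/dθ².
d²x/dθ² = −r cosθ − r²(cos2θ)/√u − r⁴ sin²2θ/(4u^{3/2}),  u = L² − r² sin²θ = 0.00174688 m².
Substituting r = 0.0125 m, L = 0.0423 m, θ = 31.4°: d²x/dθ² = -0.012444 m.
a = ω²·d²x/dθ² = (269.3)²·(-0.012444) = -902.76 m/s²;  |a| = 902.76 m/s².

903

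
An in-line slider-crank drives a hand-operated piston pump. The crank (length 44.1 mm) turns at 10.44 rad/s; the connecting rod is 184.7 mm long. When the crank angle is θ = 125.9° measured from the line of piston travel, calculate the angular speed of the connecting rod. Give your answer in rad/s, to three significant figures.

ω = 10.44 rad/s
The rod makes angle φ with the slider axis where L sinφ = r sinθ; differentiating, L cosφ·φ̇ = r ω cosθ.
L cosφ = √(L² − r² sin²θ) = 0.18121 m.
|ω_rod| = r ω |cosθ| / √(L² − r² sin²θ) = 0.0441·10.44·0.58637/0.18121 = 1.4898 rad/s.

1.49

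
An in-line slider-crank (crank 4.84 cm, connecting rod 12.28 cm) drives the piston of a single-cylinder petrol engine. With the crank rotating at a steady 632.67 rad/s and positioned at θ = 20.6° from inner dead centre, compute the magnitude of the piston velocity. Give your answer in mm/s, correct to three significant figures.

ω = 632.7 rad/s
For an in-line slider-crank, x = r cosθ + √(L² − r² sin²θ), so v = −rω sinθ·[1 + r cosθ/√(L² − r² sin²θ)].
With r = 0.0484 m, L = 0.1228 m, θ = 20.6°: √(L² − r² sin²θ) = 0.12161 m.
v = −0.0484·632.7·0.35184·[1 + 0.0484·0.93606/0.12161] = -14.787 m/s.
|v| = 14.787 m/s = 14787 mm/s.

14800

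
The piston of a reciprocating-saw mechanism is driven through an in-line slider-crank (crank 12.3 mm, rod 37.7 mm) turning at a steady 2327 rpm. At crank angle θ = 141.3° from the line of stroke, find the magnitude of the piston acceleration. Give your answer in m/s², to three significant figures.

510

ω = 2π·2327/60 = 243.7 rad/s
x(θ) = r cosθ + √(L² − r² sin²θ); with ω constant, a = ω²·d²x/dθ².
d²x/dθ² = −r cosθ − r²(cos2θ)/√u − r⁴ sin²2θ/(4u^{3/2}),  u = L² − r² sin²θ = 0.00136215 m².
Substituting r = 0.0123 m, L = 0.0377 m, θ = 141.3°: d²x/dθ² = +0.0085967 m.
a = ω²·d²x/dθ² = (243.7)²·(+0.0085967) = +510.48 m/s²;  |a| = 510.48 m/s².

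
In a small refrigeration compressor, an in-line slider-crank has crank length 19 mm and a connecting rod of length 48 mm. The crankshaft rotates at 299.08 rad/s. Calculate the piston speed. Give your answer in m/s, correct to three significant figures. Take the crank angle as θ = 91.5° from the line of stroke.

5.62

ω = 299.1 rad/s
For an in-line slider-crank, x = r cosθ + √(L² − r² sin²θ), so v = −rω sinθ·[1 + r cosθ/√(L² − r² sin²θ)].
With r = 0.019 m, L = 0.048 m, θ = 91.5°: √(L² − r² sin²θ) = 0.044082 m.
v = −0.019·299.1·0.99966·[1 + 0.019·-0.02618/0.044082] = -5.6165 m/s.
|v| = 5.6165 m/s.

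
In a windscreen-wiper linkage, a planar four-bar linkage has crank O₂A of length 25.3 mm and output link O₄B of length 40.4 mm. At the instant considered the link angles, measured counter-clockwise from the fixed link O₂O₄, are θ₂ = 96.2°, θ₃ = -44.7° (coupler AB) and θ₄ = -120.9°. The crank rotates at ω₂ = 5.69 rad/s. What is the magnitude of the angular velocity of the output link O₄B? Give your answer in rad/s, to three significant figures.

ω₂ = 5.69 rad/s
Differentiating the loop-closure r₂e^{iθ₂}+r₃e^{iθ₃}=r₁+r₄e^{iθ₄} gives r₂ω₂e^{iθ₂}+r₃ω₃e^{iθ₃}=r₄ω₄e^{iθ₄}.
Eliminating the other unknown: ω₄ = r₂ω₂ sin(θ₂−θ₃) / [r₄ sin(θ₄−θ₃)].
Numerator sine = +0.63068; denominator sine = -0.97113.
Result = 0.0253·5.69·(+0.63068) / (0.0404·(-0.97113)) = -2.3141 rad/s; magnitude 2.3141 rad/s.

2.31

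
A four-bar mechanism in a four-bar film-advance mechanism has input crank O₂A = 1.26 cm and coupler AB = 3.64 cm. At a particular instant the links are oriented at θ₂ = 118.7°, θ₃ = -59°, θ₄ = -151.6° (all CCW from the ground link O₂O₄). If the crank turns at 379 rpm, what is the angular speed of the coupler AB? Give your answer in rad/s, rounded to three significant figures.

ω₂ = 39.69 rad/s (from 379 rpm).
Differentiating the loop-closure r₂e^{iθ₂}+r₃e^{iθ₃}=r₁+r₄e^{iθ₄} gives r₂ω₂e^{iθ₂}+r₃ω₃e^{iθ₃}=r₄ω₄e^{iθ₄}.
Eliminating the other unknown: ω₃ = r₂ω₂ sin(θ₄−θ₂) / [r₃ sin(θ₃−θ₄)].
Numerator sine = +0.99999; denominator sine = +0.99897.
Result = 0.0126·39.69·(+0.99999) / (0.0364·(+0.99897)) = +13.752 rad/s; magnitude 13.752 rad/s.

13.8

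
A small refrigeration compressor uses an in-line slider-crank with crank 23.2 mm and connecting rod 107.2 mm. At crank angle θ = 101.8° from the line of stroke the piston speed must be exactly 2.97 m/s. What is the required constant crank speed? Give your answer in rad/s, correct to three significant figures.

For an in-line slider-crank, |v_piston| = rω|sinθ|·[1 + r cosθ/√(L² − r² sin²θ)].
With r = 0.0232 m, L = 0.1072 m, θ = 101.8°: the bracketed kinematic factor |dx/dθ| = 0.021681 m.
ω = v/|dx/dθ| = 2.97/0.021681 = 136.98 rad/s.

137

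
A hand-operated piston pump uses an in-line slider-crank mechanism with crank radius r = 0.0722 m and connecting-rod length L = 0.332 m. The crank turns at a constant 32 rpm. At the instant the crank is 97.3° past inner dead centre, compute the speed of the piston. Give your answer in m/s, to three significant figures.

ω = 2π·32/60 = 3.351 rad/s
For an in-line slider-crank, x = r cosθ + √(L² − r² sin²θ), so v = −rω sinθ·[1 + r cosθ/√(L² − r² sin²θ)].
With r = 0.0722 m, L = 0.332 m, θ = 97.3°: √(L² − r² sin²θ) = 0.32418 m.
v = −0.0722·3.351·0.99189·[1 + 0.0722·-0.12706/0.32418] = -0.23319 m/s.
|v| = 0.23319 m/s.

0.233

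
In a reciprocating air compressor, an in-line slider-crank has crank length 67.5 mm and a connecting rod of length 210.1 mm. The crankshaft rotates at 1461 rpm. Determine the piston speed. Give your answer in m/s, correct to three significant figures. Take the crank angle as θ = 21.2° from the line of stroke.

ω = 2π·1461/60 = 153 rad/s
For an in-line slider-crank, x = r cosθ + √(L² − r² sin²θ), so v = −rω sinθ·[1 + r cosθ/√(L² − r² sin²θ)].
With r = 0.0675 m, L = 0.2101 m, θ = 21.2°: √(L² − r² sin²θ) = 0.20868 m.
v = −0.0675·153·0.36162·[1 + 0.0675·0.93232/0.20868] = -4.8608 m/s.
|v| = 4.8608 m/s.

4.86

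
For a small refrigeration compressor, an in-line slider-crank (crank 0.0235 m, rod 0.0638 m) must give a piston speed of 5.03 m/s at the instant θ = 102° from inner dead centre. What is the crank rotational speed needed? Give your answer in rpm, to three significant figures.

For an in-line slider-crank, |v_piston| = rω|sinθ|·[1 + r cosθ/√(L² − r² sin²θ)].
With r = 0.0235 m, L = 0.0638 m, θ = 102°: the bracketed kinematic factor |dx/dθ| = 0.021099 m.
ω = v/|dx/dθ| = 5.03/0.021099 = 238.4 rad/s.
N = 60ω/(2π) = 2276.5 rpm.

2280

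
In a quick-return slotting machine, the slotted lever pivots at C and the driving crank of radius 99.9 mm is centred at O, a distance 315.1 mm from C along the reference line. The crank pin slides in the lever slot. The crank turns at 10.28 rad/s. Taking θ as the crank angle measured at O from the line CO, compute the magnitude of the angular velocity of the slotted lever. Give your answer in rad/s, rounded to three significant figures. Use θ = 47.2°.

ω = 10.28 rad/s
Crank pin A relative to C: A = (d + r cosθ, r sinθ); lever angle φ = atan2(r sinθ, d + r cosθ).
Differentiating tanφ: φ̇ = rω(d cosθ + r)/(d² + r² + 2dr cosθ).
d² + r² + 2dr cosθ = |CA|² = 0.152044 m²;  d cosθ + r = +0.31399 m.
|ω_lever| = |0.0999·10.28·+0.31399| / 0.152044 = 2.1208 rad/s.

2.12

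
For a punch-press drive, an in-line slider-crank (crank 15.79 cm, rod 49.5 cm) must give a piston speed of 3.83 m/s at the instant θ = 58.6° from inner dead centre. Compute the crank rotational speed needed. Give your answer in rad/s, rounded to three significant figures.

24.2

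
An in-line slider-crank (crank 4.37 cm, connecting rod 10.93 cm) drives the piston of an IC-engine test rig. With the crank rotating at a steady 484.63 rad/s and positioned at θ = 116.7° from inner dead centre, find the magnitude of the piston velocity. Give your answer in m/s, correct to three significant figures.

ω = 484.6 rad/s
For an in-line slider-crank, x = r cosθ + √(L² − r² sin²θ), so v = −rω sinθ·[1 + r cosθ/√(L² − r² sin²θ)].
With r = 0.0437 m, L = 0.1093 m, θ = 116.7°: √(L² − r² sin²θ) = 0.10209 m.
v = −0.0437·484.6·0.89337·[1 + 0.0437·-0.44932/0.10209] = -15.281 m/s.
|v| = 15.281 m/s.

15.3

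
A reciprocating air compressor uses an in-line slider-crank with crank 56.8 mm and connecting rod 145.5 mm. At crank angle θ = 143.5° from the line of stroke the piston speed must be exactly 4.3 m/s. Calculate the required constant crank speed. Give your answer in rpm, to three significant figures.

For an in-line slider-crank, |v_piston| = rω|sinθ|·[1 + r cosθ/√(L² − r² sin²θ)].
With r = 0.0568 m, L = 0.1455 m, θ = 143.5°: the bracketed kinematic factor |dx/dθ| = 0.022886 m.
ω = v/|dx/dθ| = 4.3/0.022886 = 187.89 rad/s.
N = 60ω/(2π) = 1794.2 rpm.

1790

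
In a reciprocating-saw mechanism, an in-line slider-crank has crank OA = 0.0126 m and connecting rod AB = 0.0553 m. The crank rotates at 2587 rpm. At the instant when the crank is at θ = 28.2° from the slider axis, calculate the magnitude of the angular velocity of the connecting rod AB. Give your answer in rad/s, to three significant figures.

54.7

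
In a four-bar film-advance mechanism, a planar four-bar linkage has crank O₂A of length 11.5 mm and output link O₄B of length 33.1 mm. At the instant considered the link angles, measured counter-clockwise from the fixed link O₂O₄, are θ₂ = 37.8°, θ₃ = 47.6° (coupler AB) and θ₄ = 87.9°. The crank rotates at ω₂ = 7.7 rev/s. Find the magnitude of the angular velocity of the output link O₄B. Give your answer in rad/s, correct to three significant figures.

4.42

ω₂ = 48.38 rad/s (from 7.7 rev/s).
Differentiating the loop-closure r₂e^{iθ₂}+r₃e^{iθ₃}=r₁+r₄e^{iθ₄} gives r₂ω₂e^{iθ₂}+r₃ω₃e^{iθ₃}=r₄ω₄e^{iθ₄}.
Eliminating the other unknown: ω₄ = r₂ω₂ sin(θ₂−θ₃) / [r₄ sin(θ₄−θ₃)].
Numerator sine = -0.17021; denominator sine = +0.64679.
Result = 0.0115·48.38·(-0.17021) / (0.0331·(+0.64679)) = -4.4234 rad/s; magnitude 4.4234 rad/s.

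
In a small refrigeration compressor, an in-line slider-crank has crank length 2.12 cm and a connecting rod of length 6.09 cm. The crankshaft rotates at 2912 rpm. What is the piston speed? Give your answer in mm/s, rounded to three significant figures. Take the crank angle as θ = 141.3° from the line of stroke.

ω = 2π·2912/60 = 304.9 rad/s
For an in-line slider-crank, x = r cosθ + √(L² − r² sin²θ), so v = −rω sinθ·[1 + r cosθ/√(L² − r² sin²θ)].
With r = 0.0212 m, L = 0.0609 m, θ = 141.3°: √(L² − r² sin²θ) = 0.05944 m.
v = −0.0212·304.9·0.62524·[1 + 0.0212·-0.78043/0.05944] = -2.917 m/s.
|v| = 2.917 m/s = 2917 mm/s.

2920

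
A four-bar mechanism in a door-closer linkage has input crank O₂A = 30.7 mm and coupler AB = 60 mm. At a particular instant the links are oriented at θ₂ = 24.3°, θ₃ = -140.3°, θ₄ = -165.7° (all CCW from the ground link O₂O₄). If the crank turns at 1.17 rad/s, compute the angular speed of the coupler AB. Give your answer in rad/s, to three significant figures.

ω₂ = 1.17 rad/s
Differentiating the loop-closure r₂e^{iθ₂}+r₃e^{iθ₃}=r₁+r₄e^{iθ₄} gives r₂ω₂e^{iθ₂}+r₃ω₃e^{iθ₃}=r₄ω₄e^{iθ₄}.
Eliminating the other unknown: ω₃ = r₂ω₂ sin(θ₄−θ₂) / [r₃ sin(θ₃−θ₄)].
Numerator sine = +0.17365; denominator sine = +0.42894.
Result = 0.0307·1.17·(+0.17365) / (0.06·(+0.42894)) = +0.24235 rad/s; magnitude 0.24235 rad/s.

0.242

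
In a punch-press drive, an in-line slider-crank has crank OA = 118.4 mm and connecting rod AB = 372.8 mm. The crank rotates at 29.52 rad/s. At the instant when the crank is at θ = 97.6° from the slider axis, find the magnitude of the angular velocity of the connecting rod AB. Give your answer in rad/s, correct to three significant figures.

1.31

ω = 29.52 rad/s
The rod makes angle φ with the slider axis where L sinφ = r sinθ; differentiating, L cosφ·φ̇ = r ω cosθ.
L cosφ = √(L² − r² sin²θ) = 0.35385 m.
|ω_rod| = r ω |cosθ| / √(L² − r² sin²θ) = 0.1184·29.52·0.13226/0.35385 = 1.3064 rad/s.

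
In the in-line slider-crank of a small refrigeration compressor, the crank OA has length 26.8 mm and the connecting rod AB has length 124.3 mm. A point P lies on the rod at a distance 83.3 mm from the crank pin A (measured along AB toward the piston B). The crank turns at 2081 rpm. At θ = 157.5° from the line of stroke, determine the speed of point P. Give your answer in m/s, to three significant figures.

ω = 217.9 rad/s.  Crank-pin speed |V_A| = rω = 5.8403 m/s, perpendicular to OA.
Rod angle: sinφ = −(r/L) sinθ ⇒ φ = -4.733°; ω_rod = −rω cosθ/√(L²−r²sin²θ) = +43.558 rad/s.
V_P = V_A + ω_rod × AP, with AP = 0.0833 m along the rod.
Components: V_Px = −rω sinθ − a·ω_rod·sinφ = -1.9356 m/s;  V_Py = rω cosθ + a·ω_rod·cosφ = -1.7798 m/s.
|V_P| = √(V_Px² + V_Py²) = 2.6295 m/s.

2.63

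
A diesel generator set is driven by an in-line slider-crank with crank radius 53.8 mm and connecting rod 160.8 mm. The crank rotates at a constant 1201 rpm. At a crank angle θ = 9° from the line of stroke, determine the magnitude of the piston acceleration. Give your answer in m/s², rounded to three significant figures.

1110

ω = 2π·1201/60 = 125.8 rad/s
x(θ) = r cosθ + √(L² − r² sin²θ); with ω constant, a = ω²·d²x/dθ².
d²x/dθ² = −r cosθ − r²(cos2θ)/√u − r⁴ sin²2θ/(4u^{3/2}),  u = L² − r² sin²θ = 0.0257858 m².
Substituting r = 0.0538 m, L = 0.1608 m, θ = 9°: d²x/dθ² = -0.070329 m.
a = ω²·d²x/dθ² = (125.8)²·(-0.070329) = -1112.4 m/s²;  |a| = 1112.4 m/s².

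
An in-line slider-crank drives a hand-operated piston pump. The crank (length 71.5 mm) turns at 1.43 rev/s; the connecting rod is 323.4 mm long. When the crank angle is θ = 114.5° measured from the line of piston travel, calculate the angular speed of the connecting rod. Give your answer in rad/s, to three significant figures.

ω = 8.985 rad/s (converted from 1.43 rev/s).
The rod makes angle φ with the slider axis where L sinφ = r sinθ; differentiating, L cosφ·φ̇ = r ω cosθ.
L cosφ = √(L² − r² sin²θ) = 0.31679 m.
|ω_rod| = r ω |cosθ| / √(L² − r² sin²θ) = 0.0715·8.985·0.41469/0.31679 = 0.84097 rad/s.

0.841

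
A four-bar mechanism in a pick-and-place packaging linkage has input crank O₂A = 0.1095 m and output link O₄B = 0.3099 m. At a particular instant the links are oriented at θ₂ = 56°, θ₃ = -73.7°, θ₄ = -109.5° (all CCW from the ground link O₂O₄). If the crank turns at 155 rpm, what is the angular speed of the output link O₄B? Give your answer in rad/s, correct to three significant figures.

7.54

ω₂ = 16.23 rad/s (from 155 rpm).
Differentiating the loop-closure r₂e^{iθ₂}+r₃e^{iθ₃}=r₁+r₄e^{iθ₄} gives r₂ω₂e^{iθ₂}+r₃ω₃e^{iθ₃}=r₄ω₄e^{iθ₄}.
Eliminating the other unknown: ω₄ = r₂ω₂ sin(θ₂−θ₃) / [r₄ sin(θ₄−θ₃)].
Numerator sine = +0.76940; denominator sine = -0.58496.
Result = 0.1095·16.23·(+0.76940) / (0.3099·(-0.58496)) = -7.5436 rad/s; magnitude 7.5436 rad/s.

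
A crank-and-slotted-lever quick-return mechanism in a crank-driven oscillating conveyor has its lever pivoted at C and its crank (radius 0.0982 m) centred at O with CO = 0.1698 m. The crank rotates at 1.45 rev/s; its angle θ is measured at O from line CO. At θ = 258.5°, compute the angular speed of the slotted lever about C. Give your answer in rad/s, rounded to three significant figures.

ω = 9.111 rad/s (from 1.45 rev/s).
Crank pin A relative to C: A = (d + r cosθ, r sinθ); lever angle φ = atan2(r sinθ, d + r cosθ).
Differentiating tanφ: φ̇ = rω(d cosθ + r)/(d² + r² + 2dr cosθ).
d² + r² + 2dr cosθ = |CA|² = 0.0318266 m²;  d cosθ + r = +0.064347 m.
|ω_lever| = |0.0982·9.111·+0.064347| / 0.0318266 = 1.8088 rad/s.

1.81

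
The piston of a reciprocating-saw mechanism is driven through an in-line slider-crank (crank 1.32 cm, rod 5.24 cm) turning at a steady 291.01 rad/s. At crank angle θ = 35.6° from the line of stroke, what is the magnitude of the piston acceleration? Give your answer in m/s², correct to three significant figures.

1000

ω = 291 rad/s
x(θ) = r cosθ + √(L² − r² sin²θ); with ω constant, a = ω²·d²x/dθ².
d²x/dθ² = −r cosθ − r²(cos2θ)/√u − r⁴ sin²2θ/(4u^{3/2}),  u = L² − r² sin²θ = 0.00268672 m².
Substituting r = 0.0132 m, L = 0.0524 m, θ = 35.6°: d²x/dθ² = -0.011865 m.
a = ω²·d²x/dθ² = (291)²·(-0.011865) = -1004.8 m/s²;  |a| = 1004.8 m/s².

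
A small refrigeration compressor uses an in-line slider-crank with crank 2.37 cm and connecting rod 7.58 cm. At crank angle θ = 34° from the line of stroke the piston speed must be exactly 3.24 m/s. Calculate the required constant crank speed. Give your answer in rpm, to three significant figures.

1850

For an in-line slider-crank, |v_piston| = rω|sinθ|·[1 + r cosθ/√(L² − r² sin²θ)].
With r = 0.0237 m, L = 0.0758 m, θ = 34°: the bracketed kinematic factor |dx/dθ| = 0.016742 m.
ω = v/|dx/dθ| = 3.24/0.016742 = 193.53 rad/s.
N = 60ω/(2π) = 1848 rpm.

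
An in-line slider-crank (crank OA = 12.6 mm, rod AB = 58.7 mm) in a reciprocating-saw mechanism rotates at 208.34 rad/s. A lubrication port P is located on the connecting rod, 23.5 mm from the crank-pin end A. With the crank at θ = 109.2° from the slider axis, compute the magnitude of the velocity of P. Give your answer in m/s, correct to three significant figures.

2.46

ω = 208.3 rad/s.  Crank-pin speed |V_A| = rω = 2.6251 m/s, perpendicular to OA.
Rod angle: sinφ = −(r/L) sinθ ⇒ φ = -11.696°; ω_rod = −rω cosθ/√(L²−r²sin²θ) = +15.019 rad/s.
V_P = V_A + ω_rod × AP, with AP = 0.0235 m along the rod.
Components: V_Px = −rω sinθ − a·ω_rod·sinφ = -2.4075 m/s;  V_Py = rω cosθ + a·ω_rod·cosφ = -0.51769 m/s.
|V_P| = √(V_Px² + V_Py²) = 2.4626 m/s.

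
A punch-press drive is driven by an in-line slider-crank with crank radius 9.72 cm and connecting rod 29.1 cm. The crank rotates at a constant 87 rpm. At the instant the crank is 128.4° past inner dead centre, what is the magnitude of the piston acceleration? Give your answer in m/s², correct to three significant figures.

5.57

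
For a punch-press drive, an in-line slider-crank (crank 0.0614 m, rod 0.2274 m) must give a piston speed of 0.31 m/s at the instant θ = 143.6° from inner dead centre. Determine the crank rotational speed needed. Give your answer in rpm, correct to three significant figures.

104

For an in-line slider-crank, |v_piston| = rω|sinθ|·[1 + r cosθ/√(L² − r² sin²θ)].
With r = 0.0614 m, L = 0.2274 m, θ = 143.6°: the bracketed kinematic factor |dx/dθ| = 0.028414 m.
ω = v/|dx/dθ| = 0.31/0.028414 = 10.91 rad/s.
N = 60ω/(2π) = 104.18 rpm.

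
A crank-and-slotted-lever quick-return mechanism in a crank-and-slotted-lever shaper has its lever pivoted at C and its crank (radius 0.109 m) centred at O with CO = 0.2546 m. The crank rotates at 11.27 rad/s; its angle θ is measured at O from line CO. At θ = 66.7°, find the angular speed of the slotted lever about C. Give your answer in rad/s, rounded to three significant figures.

ω = 11.27 rad/s
Crank pin A relative to C: A = (d + r cosθ, r sinθ); lever angle φ = atan2(r sinθ, d + r cosθ).
Differentiating tanφ: φ̇ = rω(d cosθ + r)/(d² + r² + 2dr cosθ).
d² + r² + 2dr cosθ = |CA|² = 0.098656 m²;  d cosθ + r = +0.20971 m.
|ω_lever| = |0.109·11.27·+0.20971| / 0.098656 = 2.6112 rad/s.

2.61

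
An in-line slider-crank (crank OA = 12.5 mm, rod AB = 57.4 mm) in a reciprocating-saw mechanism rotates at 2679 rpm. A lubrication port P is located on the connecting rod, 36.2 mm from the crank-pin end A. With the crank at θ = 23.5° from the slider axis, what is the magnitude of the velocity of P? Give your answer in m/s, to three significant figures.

1.97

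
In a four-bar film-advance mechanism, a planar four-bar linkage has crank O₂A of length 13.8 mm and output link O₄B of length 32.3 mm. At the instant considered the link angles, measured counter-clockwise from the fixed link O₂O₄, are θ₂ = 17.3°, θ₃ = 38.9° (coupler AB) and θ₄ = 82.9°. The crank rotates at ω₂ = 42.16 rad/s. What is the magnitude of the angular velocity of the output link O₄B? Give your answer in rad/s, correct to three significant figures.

9.55

ω₂ = 42.16 rad/s
Differentiating the loop-closure r₂e^{iθ₂}+r₃e^{iθ₃}=r₁+r₄e^{iθ₄} gives r₂ω₂e^{iθ₂}+r₃ω₃e^{iθ₃}=r₄ω₄e^{iθ₄}.
Eliminating the other unknown: ω₄ = r₂ω₂ sin(θ₂−θ₃) / [r₄ sin(θ₄−θ₃)].
Numerator sine = -0.36812; denominator sine = +0.69466.
Result = 0.0138·42.16·(-0.36812) / (0.0323·(+0.69466)) = -9.5455 rad/s; magnitude 9.5455 rad/s.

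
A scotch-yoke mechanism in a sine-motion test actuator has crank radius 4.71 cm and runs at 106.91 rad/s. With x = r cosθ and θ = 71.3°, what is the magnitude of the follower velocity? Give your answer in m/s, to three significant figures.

4.77

ω = 106.9 rad/s
x = r cosθ ⇒ ẋ = −rω sinθ.
|v| = rω|sinθ| = 0.0471·106.9·|sin 71.3°| = 4.7696 m/s.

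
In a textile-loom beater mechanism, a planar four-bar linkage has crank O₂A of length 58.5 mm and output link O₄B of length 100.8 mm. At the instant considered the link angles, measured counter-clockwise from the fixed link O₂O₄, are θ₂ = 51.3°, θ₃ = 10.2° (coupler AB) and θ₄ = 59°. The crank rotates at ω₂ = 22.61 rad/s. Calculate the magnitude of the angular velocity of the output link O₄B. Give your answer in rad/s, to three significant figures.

ω₂ = 22.61 rad/s
Differentiating the loop-closure r₂e^{iθ₂}+r₃e^{iθ₃}=r₁+r₄e^{iθ₄} gives r₂ω₂e^{iθ₂}+r₃ω₃e^{iθ₃}=r₄ω₄e^{iθ₄}.
Eliminating the other unknown: ω₄ = r₂ω₂ sin(θ₂−θ₃) / [r₄ sin(θ₄−θ₃)].
Numerator sine = +0.65738; denominator sine = +0.75241.
Result = 0.0585·22.61·(+0.65738) / (0.1008·(+0.75241)) = +11.464 rad/s; magnitude 11.464 rad/s.

11.5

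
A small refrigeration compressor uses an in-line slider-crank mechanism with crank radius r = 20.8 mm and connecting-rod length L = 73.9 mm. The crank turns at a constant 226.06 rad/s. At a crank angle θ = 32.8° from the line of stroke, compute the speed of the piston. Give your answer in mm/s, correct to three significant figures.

3160

ω = 226.1 rad/s
For an in-line slider-crank, x = r cosθ + √(L² − r² sin²θ), so v = −rω sinθ·[1 + r cosθ/√(L² − r² sin²θ)].
With r = 0.0208 m, L = 0.0739 m, θ = 32.8°: √(L² − r² sin²θ) = 0.073036 m.
v = −0.0208·226.1·0.54171·[1 + 0.0208·0.84057/0.073036] = -3.1569 m/s.
|v| = 3.1569 m/s = 3156.9 mm/s.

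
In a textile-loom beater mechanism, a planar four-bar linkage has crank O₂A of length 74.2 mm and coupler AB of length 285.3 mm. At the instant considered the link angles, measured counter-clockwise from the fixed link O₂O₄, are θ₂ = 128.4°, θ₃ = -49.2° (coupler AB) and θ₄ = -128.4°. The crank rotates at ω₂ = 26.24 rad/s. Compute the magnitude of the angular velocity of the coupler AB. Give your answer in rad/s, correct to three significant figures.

ω₂ = 26.24 rad/s
Differentiating the loop-closure r₂e^{iθ₂}+r₃e^{iθ₃}=r₁+r₄e^{iθ₄} gives r₂ω₂e^{iθ₂}+r₃ω₃e^{iθ₃}=r₄ω₄e^{iθ₄}.
Eliminating the other unknown: ω₃ = r₂ω₂ sin(θ₄−θ₂) / [r₃ sin(θ₃−θ₄)].
Numerator sine = +0.97358; denominator sine = +0.98229.
Result = 0.0742·26.24·(+0.97358) / (0.2853·(+0.98229)) = +6.7639 rad/s; magnitude 6.7639 rad/s.

6.76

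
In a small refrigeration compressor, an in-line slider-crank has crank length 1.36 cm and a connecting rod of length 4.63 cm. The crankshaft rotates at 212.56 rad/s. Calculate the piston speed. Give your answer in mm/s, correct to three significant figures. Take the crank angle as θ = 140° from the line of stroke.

1430

ω = 212.6 rad/s
For an in-line slider-crank, x = r cosθ + √(L² − r² sin²θ), so v = −rω sinθ·[1 + r cosθ/√(L² − r² sin²θ)].
With r = 0.0136 m, L = 0.0463 m, θ = 140°: √(L² − r² sin²θ) = 0.045467 m.
v = −0.0136·212.6·0.64279·[1 + 0.0136·-0.76604/0.045467] = -1.4324 m/s.
|v| = 1.4324 m/s = 1432.4 mm/s.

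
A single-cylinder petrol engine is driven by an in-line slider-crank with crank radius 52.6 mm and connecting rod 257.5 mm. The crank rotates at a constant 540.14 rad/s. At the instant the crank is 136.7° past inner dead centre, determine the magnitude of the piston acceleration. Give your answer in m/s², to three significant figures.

ω = 540.1 rad/s
x(θ) = r cosθ + √(L² − r² sin²θ); with ω constant, a = ω²·d²x/dθ².
d²x/dθ² = −r cosθ − r²(cos2θ)/√u − r⁴ sin²2θ/(4u^{3/2}),  u = L² − r² sin²θ = 0.0650049 m².
Substituting r = 0.0526 m, L = 0.2575 m, θ = 136.7°: d²x/dθ² = +0.037522 m.
a = ω²·d²x/dθ² = (540.1)²·(+0.037522) = +10947 m/s²;  |a| = 10947 m/s².

10900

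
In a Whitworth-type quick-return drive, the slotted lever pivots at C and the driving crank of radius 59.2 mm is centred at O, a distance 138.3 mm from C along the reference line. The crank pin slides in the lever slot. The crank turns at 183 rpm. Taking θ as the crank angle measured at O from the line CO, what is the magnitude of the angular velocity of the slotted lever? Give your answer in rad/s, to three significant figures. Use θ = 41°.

ω = 19.16 rad/s (from 183 rpm).
Crank pin A relative to C: A = (d + r cosθ, r sinθ); lever angle φ = atan2(r sinθ, d + r cosθ).
Differentiating tanφ: φ̇ = rω(d cosθ + r)/(d² + r² + 2dr cosθ).
d² + r² + 2dr cosθ = |CA|² = 0.0349897 m²;  d cosθ + r = +0.16358 m.
|ω_lever| = |0.0592·19.16·+0.16358| / 0.0349897 = 5.3037 rad/s.

5.30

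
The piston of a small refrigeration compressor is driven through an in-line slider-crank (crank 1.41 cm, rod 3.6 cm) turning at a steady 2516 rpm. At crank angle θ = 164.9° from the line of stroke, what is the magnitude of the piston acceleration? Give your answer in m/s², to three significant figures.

608

ω = 2π·2516/60 = 263.5 rad/s
x(θ) = r cosθ + √(L² − r² sin²θ); with ω constant, a = ω²·d²x/dθ².
d²x/dθ² = −r cosθ − r²(cos2θ)/√u − r⁴ sin²2θ/(4u^{3/2}),  u = L² − r² sin²θ = 0.00128251 m².
Substituting r = 0.0141 m, L = 0.036 m, θ = 164.9°: d²x/dθ² = +0.0087607 m.
a = ω²·d²x/dθ² = (263.5)²·(+0.0087607) = +608.16 m/s²;  |a| = 608.16 m/s².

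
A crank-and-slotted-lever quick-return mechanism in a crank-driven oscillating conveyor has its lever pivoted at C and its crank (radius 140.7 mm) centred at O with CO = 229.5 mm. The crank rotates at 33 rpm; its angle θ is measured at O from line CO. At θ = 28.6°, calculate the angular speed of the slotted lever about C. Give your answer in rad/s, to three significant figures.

1.29

ω = 3.456 rad/s (from 33 rpm).
Crank pin A relative to C: A = (d + r cosθ, r sinθ); lever angle φ = atan2(r sinθ, d + r cosθ).
Differentiating tanφ: φ̇ = rω(d cosθ + r)/(d² + r² + 2dr cosθ).
d² + r² + 2dr cosθ = |CA|² = 0.129168 m²;  d cosθ + r = +0.3422 m.
|ω_lever| = |0.1407·3.456·+0.3422| / 0.129168 = 1.2881 rad/s.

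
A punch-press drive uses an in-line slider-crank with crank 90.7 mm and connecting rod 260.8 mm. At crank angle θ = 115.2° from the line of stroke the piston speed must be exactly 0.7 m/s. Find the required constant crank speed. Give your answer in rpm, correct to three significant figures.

96.5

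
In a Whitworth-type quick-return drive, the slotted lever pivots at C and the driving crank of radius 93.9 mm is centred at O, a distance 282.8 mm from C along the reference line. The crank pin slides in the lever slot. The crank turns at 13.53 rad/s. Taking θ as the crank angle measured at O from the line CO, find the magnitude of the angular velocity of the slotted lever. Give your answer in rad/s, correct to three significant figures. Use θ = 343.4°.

3.32

ω = 13.53 rad/s
Crank pin A relative to C: A = (d + r cosθ, r sinθ); lever angle φ = atan2(r sinθ, d + r cosθ).
Differentiating tanφ: φ̇ = rω(d cosθ + r)/(d² + r² + 2dr cosθ).
d² + r² + 2dr cosθ = |CA|² = 0.139689 m²;  d cosθ + r = +0.36491 m.
|ω_lever| = |0.0939·13.53·+0.36491| / 0.139689 = 3.3189 rad/s.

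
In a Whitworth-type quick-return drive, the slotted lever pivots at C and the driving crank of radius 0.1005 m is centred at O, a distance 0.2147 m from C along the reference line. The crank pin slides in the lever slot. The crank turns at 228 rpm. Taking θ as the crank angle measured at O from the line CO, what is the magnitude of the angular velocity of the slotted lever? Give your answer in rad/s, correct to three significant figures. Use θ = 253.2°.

2.11

ω = 23.88 rad/s (from 228 rpm).
Crank pin A relative to C: A = (d + r cosθ, r sinθ); lever angle φ = atan2(r sinθ, d + r cosθ).
Differentiating tanφ: φ̇ = rω(d cosθ + r)/(d² + r² + 2dr cosθ).
d² + r² + 2dr cosθ = |CA|² = 0.0437233 m²;  d cosθ + r = +0.038445 m.
|ω_lever| = |0.1005·23.88·+0.038445| / 0.0437233 = 2.1099 rad/s.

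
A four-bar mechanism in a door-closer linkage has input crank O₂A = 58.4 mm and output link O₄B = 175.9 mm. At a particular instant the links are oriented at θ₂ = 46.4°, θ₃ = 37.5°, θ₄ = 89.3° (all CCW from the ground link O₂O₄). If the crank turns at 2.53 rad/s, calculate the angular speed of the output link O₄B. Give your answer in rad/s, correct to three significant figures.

ω₂ = 2.53 rad/s
Differentiating the loop-closure r₂e^{iθ₂}+r₃e^{iθ₃}=r₁+r₄e^{iθ₄} gives r₂ω₂e^{iθ₂}+r₃ω₃e^{iθ₃}=r₄ω₄e^{iθ₄}.
Eliminating the other unknown: ω₄ = r₂ω₂ sin(θ₂−θ₃) / [r₄ sin(θ₄−θ₃)].
Numerator sine = +0.15471; denominator sine = +0.78586.
Result = 0.0584·2.53·(+0.15471) / (0.1759·(+0.78586)) = +0.16536 rad/s; magnitude 0.16536 rad/s.

0.165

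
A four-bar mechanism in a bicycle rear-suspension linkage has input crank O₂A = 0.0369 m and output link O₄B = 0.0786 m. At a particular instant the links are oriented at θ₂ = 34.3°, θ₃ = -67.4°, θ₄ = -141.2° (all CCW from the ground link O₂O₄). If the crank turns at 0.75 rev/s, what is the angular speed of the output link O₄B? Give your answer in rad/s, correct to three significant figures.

2.26

ω₂ = 4.712 rad/s (from 0.75 rev/s).
Differentiating the loop-closure r₂e^{iθ₂}+r₃e^{iθ₃}=r₁+r₄e^{iθ₄} gives r₂ω₂e^{iθ₂}+r₃ω₃e^{iθ₃}=r₄ω₄e^{iθ₄}.
Eliminating the other unknown: ω₄ = r₂ω₂ sin(θ₂−θ₃) / [r₄ sin(θ₄−θ₃)].
Numerator sine = +0.97922; denominator sine = -0.96029.
Result = 0.0369·4.712·(+0.97922) / (0.0786·(-0.96029)) = -2.2559 rad/s; magnitude 2.2559 rad/s.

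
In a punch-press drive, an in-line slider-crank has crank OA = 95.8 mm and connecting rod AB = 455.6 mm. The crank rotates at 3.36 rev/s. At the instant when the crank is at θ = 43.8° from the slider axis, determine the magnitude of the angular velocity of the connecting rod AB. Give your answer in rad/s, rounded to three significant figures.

ω = 21.11 rad/s (converted from 3.36 rev/s).
The rod makes angle φ with the slider axis where L sinφ = r sinθ; differentiating, L cosφ·φ̇ = r ω cosθ.
L cosφ = √(L² − r² sin²θ) = 0.45075 m.
|ω_rod| = r ω |cosθ| / √(L² − r² sin²θ) = 0.0958·21.11·0.72176/0.45075 = 3.2385 rad/s.

3.24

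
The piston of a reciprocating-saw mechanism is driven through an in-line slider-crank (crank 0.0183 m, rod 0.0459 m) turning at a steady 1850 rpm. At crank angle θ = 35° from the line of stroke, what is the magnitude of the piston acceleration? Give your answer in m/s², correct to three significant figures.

ω = 2π·1850/60 = 193.7 rad/s
x(θ) = r cosθ + √(L² − r² sin²θ); with ω constant, a = ω²·d²x/dθ².
d²x/dθ² = −r cosθ − r²(cos2θ)/√u − r⁴ sin²2θ/(4u^{3/2}),  u = L² − r² sin²θ = 0.00199663 m².
Substituting r = 0.0183 m, L = 0.0459 m, θ = 35°: d²x/dθ² = -0.017831 m.
a = ω²·d²x/dθ² = (193.7)²·(-0.017831) = -669.24 m/s²;  |a| = 669.24 m/s².

669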